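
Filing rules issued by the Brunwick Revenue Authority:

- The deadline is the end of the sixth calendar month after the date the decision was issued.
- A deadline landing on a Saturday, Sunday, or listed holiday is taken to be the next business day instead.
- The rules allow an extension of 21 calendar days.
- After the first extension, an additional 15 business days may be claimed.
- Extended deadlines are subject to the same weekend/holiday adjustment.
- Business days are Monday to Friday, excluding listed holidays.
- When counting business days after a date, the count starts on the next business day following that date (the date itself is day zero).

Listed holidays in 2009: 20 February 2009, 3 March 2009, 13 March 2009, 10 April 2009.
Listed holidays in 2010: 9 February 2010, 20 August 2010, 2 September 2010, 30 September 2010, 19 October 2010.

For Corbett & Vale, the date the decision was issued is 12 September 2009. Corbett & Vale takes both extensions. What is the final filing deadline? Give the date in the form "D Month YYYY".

6 months after 12 September 2009 is March 2010; that month ends on 31 March 2010.
31 March 2010 (Wednesday) is already a business day.
Add the 21 calendar-day extension to 31 March 2010: 21 April 2010.
21 April 2010 (Wednesday) is already a business day.
The 15-business-day extension runs from 21 April 2010 to 12 May 2010.
12 May 2010 falls on a Wednesday, which is a business day, so no adjustment is needed.
So the filing is due 12 May 2010.

12 May 2010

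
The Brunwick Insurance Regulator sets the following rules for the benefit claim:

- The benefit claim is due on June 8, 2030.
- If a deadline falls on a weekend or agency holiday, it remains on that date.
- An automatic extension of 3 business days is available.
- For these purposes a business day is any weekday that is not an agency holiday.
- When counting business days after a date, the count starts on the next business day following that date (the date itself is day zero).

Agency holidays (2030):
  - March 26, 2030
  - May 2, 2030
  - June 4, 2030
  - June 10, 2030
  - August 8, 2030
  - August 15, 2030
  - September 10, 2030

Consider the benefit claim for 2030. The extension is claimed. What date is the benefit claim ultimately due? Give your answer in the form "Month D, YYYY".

The stated deadline is June 8, 2030.
June 8, 2030 is a Saturday; no weekend or holiday adjustment applies.
Applying the 3-business-day extension: 3 business days after June 8, 2030 is June 13, 2030.
June 13, 2030 is a Thursday; no weekend or holiday adjustment applies.
Final deadline: June 13, 2030.

June 13, 2030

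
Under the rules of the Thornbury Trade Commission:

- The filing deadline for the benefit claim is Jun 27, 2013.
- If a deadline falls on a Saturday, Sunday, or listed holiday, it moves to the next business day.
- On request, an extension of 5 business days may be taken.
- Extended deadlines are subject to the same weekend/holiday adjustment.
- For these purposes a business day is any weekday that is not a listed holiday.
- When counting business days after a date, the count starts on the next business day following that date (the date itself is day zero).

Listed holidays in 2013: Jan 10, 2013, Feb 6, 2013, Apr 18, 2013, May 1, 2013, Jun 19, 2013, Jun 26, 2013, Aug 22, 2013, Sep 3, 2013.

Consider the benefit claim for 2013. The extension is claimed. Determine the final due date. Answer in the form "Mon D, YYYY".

Jul 4, 2013

The statutory due date is Jun 27, 2013.
Since Jun 27, 2013 is a Thursday and not a holiday, the date is unchanged.
The 5-business-day extension runs from Jun 27, 2013 to Jul 4, 2013.
Jul 4, 2013 is a Thursday and not a listed holiday, so it stands.
So the filing is due Jul 4, 2013.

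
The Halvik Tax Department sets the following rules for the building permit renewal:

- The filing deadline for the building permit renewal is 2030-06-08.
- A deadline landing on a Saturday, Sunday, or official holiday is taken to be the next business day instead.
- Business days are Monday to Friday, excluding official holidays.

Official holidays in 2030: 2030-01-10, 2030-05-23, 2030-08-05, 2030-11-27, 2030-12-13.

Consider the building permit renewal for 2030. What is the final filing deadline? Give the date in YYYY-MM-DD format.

Start from the fixed due date, 2030-06-08.
2030-06-08 is a Saturday, so it moves to the next business day, 2030-06-10 (Monday).
So the filing is due 2030-06-10.

2030-06-10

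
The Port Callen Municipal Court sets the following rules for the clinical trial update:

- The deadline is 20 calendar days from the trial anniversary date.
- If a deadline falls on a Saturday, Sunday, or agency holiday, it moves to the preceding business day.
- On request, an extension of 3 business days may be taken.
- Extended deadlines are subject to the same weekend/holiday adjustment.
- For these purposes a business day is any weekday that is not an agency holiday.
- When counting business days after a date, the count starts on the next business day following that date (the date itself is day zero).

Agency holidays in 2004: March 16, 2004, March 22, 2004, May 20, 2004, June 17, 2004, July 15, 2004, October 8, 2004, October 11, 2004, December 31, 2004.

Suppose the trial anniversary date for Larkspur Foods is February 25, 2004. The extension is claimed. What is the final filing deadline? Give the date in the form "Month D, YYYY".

Trigger date February 25, 2004 + 20 calendar days = March 16, 2004.
March 16, 2004 is a listed holiday, so it moves to the preceding business day, March 15, 2004 (Monday).
Counting 3 further business days from March 15, 2004 reaches March 19, 2004.
March 19, 2004 (Friday) is already a business day.
Final deadline: March 19, 2004.

March 19, 2004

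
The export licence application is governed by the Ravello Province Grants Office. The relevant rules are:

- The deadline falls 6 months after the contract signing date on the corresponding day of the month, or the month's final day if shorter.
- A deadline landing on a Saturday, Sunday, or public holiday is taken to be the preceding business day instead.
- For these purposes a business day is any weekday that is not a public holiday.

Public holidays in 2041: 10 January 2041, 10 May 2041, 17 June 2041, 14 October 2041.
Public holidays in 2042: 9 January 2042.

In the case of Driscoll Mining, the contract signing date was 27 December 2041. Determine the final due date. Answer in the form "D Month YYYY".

27 June 2042

6 months after 27 December 2041, on the same day of the month, is 27 June 2042.
27 June 2042 is a Friday and not a listed holiday, so it stands.
The final due date is 27 June 2042.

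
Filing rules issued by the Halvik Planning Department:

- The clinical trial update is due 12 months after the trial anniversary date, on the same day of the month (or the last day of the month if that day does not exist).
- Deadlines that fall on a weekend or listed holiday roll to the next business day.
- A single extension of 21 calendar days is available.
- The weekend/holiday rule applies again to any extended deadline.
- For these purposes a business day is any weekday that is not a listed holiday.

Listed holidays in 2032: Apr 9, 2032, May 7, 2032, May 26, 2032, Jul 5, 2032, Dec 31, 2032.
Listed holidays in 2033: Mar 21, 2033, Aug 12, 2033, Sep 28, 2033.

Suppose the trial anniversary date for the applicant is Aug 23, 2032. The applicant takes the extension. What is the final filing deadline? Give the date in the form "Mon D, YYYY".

Moving 12 months forward from Aug 23, 2032 on the corresponding day gives Aug 23, 2033.
Aug 23, 2033 falls on a Tuesday, which is a business day, so no adjustment is needed.
Applying the 21-calendar-day extension: Aug 23, 2033 + 21 days = Sep 13, 2033.
Sep 13, 2033 (Tuesday) is already a business day.
Deadline: Sep 13, 2033.

Sep 13, 2033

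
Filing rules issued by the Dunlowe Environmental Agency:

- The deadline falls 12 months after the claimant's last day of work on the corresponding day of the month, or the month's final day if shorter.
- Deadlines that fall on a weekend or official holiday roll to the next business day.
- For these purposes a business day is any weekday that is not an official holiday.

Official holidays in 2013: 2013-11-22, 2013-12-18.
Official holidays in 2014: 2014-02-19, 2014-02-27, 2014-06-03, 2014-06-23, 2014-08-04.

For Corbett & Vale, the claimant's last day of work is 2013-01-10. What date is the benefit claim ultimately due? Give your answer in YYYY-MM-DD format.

2014-01-10

12 months from 2013-01-10 is 2014-01-10.
2014-01-10 (Friday) is already a business day.
Final deadline: 2014-01-10.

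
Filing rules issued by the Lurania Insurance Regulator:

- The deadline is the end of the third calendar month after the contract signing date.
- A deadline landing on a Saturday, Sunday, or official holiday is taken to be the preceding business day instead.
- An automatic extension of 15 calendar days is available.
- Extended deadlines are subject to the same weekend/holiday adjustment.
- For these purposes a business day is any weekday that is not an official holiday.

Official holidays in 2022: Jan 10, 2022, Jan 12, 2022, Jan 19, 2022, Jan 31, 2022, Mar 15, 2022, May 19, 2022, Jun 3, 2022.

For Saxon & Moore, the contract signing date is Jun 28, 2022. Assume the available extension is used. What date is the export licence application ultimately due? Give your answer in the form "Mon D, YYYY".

Oct 14, 2022

The third month after Jun 28, 2022 is September 2022, whose last day is Sep 30, 2022.
Since Sep 30, 2022 is a Friday and not a holiday, the date is unchanged.
Add the 15 calendar-day extension to Sep 30, 2022: Oct 15, 2022.
Oct 15, 2022 is a Saturday, so it moves to the preceding business day, Oct 14, 2022 (Friday).
So the filing is due Oct 14, 2022.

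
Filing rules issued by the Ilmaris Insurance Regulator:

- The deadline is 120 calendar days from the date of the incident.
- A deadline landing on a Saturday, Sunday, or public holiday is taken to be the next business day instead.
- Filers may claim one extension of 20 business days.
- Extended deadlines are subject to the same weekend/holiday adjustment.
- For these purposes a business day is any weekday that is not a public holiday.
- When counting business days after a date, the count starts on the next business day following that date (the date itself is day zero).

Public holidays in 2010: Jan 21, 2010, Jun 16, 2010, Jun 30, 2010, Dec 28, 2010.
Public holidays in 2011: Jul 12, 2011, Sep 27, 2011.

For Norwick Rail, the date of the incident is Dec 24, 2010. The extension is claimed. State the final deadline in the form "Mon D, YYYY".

From Dec 24, 2010, 120 calendar days later is Apr 23, 2011.
Apr 23, 2011 is a Saturday; the next business day is Apr 25, 2011 (Monday).
Counting 20 further business days from Apr 25, 2011 reaches May 23, 2011.
May 23, 2011 falls on a Monday, which is a business day, so no adjustment is needed.
So the filing is due May 23, 2011.

May 23, 2011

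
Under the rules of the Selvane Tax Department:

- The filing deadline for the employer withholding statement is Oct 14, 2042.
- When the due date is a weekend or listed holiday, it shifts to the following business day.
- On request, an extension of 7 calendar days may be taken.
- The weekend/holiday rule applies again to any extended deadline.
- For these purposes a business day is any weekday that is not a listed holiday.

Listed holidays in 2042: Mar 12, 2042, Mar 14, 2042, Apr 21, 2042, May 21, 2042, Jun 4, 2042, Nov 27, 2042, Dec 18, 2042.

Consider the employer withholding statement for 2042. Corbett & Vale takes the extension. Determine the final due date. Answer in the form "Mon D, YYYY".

The statutory due date is Oct 14, 2042.
Oct 14, 2042 (Tuesday) is already a business day.
Add the 7 calendar-day extension to Oct 14, 2042: Oct 21, 2042.
Oct 21, 2042 (Tuesday) is already a business day.
Final deadline: Oct 21, 2042.

Oct 21, 2042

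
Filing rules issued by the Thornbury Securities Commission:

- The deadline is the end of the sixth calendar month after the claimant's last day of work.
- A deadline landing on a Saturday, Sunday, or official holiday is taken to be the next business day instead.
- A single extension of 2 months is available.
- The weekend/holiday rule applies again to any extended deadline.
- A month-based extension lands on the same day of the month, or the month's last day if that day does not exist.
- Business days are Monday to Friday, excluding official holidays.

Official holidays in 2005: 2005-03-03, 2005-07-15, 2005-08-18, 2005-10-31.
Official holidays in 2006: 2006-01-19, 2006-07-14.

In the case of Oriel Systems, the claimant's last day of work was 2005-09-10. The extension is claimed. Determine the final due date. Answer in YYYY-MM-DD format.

The sixth month after 2005-09-10 is March 2006, whose last day is 2006-03-31.
2006-03-31 is a Friday and not a listed holiday, so it stands.
Add 2 months to 2006-03-31: 2006-05-31.
Since 2006-05-31 is a Wednesday and not a holiday, the date is unchanged.
The final due date is 2006-05-31.

2006-05-31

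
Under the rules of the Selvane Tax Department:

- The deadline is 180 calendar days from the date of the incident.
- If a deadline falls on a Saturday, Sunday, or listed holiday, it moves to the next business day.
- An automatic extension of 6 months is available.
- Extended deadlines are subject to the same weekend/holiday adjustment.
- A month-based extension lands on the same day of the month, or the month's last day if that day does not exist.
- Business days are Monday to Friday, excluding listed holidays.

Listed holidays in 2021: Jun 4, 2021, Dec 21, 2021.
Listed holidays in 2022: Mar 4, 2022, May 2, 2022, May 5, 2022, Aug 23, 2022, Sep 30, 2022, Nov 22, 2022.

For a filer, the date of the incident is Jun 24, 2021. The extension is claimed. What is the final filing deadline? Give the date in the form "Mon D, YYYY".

From Jun 24, 2021, 180 calendar days later is Dec 21, 2021.
Dec 21, 2021 falls on a listed holiday. Rolling to the next business day gives Dec 22, 2021, a Wednesday.
The 6 months extension carries Dec 22, 2021 to Jun 22, 2022.
Since Jun 22, 2022 is a Wednesday and not a holiday, the date is unchanged.
Final deadline: Jun 22, 2022.

Jun 22, 2022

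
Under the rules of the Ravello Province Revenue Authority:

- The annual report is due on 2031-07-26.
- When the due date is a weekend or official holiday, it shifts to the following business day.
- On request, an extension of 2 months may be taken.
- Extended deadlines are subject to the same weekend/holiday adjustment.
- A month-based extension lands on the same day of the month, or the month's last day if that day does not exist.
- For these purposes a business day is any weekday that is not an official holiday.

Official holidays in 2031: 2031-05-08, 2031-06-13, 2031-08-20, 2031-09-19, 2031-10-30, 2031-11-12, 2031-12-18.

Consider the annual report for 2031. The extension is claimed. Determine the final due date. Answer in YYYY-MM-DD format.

Start from the fixed due date, 2031-07-26.
Because 2031-07-26 is a Saturday, the deadline becomes 2031-07-28 (Monday).
The 2 months extension carries 2031-07-28 to 2031-09-28.
2031-09-28 is a Sunday; the next business day is 2031-09-29 (Monday).
So the filing is due 2031-09-29.

2031-09-29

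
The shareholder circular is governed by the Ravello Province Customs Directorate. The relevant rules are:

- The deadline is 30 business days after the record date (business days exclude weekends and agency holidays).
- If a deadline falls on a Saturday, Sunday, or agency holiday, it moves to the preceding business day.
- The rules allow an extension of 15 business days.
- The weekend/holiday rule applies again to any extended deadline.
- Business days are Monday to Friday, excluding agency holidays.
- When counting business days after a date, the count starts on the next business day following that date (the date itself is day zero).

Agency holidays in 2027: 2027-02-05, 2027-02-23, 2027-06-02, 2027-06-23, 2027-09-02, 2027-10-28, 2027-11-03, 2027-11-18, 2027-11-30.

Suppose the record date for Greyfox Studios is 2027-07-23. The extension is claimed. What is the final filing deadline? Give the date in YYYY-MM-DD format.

2027-09-27

Counting 30 business days after 2027-07-23 (skipping weekends and listed holidays) reaches 2027-09-06.
Since 2027-09-06 is a Monday and not a holiday, the date is unchanged.
Applying the 15-business-day extension: 15 business days after 2027-09-06 is 2027-09-27.
2027-09-27 (Monday) is already a business day.
Final deadline: 2027-09-27.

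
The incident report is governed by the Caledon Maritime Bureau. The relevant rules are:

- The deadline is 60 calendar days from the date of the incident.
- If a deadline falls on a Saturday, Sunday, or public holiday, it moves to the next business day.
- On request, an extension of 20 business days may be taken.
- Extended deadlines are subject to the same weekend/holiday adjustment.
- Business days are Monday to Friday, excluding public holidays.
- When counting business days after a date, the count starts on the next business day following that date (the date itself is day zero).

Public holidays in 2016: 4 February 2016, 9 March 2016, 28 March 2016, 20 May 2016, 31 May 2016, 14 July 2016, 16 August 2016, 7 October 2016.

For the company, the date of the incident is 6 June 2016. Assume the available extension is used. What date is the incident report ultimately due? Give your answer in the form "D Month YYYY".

Trigger date 6 June 2016 + 60 calendar days = 5 August 2016.
5 August 2016 falls on a Friday, which is a business day, so no adjustment is needed.
The 20-business-day extension runs from 5 August 2016 to 5 September 2016.
Since 5 September 2016 is a Monday and not a holiday, the date is unchanged.
So the filing is due 5 September 2016.

5 September 2016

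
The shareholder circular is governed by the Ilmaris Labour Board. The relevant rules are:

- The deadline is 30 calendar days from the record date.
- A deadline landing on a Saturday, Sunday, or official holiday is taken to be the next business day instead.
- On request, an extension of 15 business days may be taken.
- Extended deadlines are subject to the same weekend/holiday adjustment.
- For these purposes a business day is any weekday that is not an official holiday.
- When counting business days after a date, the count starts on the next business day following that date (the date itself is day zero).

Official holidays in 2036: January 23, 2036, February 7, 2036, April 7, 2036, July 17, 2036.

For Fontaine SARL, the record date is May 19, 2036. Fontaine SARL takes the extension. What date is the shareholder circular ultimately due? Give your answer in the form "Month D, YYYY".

July 9, 2036

From May 19, 2036, 30 calendar days later is June 18, 2036.
Since June 18, 2036 is a Wednesday and not a holiday, the date is unchanged.
Counting 15 further business days from June 18, 2036 reaches July 9, 2036.
July 9, 2036 is a Wednesday and not a listed holiday, so it stands.
The final due date is July 9, 2036.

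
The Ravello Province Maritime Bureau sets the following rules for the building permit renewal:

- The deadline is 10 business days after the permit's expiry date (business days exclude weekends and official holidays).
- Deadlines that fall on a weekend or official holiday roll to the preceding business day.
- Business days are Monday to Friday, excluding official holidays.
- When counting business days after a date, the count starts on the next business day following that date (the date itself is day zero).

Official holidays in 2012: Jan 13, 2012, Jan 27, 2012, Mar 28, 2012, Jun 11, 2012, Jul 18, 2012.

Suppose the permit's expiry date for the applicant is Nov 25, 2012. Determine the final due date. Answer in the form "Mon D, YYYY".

Dec 7, 2012

Starting the day after Nov 25, 2012 and counting 10 business days lands on Dec 7, 2012.
Dec 7, 2012 falls on a Friday, which is a business day, so no adjustment is needed.
Deadline: Dec 7, 2012.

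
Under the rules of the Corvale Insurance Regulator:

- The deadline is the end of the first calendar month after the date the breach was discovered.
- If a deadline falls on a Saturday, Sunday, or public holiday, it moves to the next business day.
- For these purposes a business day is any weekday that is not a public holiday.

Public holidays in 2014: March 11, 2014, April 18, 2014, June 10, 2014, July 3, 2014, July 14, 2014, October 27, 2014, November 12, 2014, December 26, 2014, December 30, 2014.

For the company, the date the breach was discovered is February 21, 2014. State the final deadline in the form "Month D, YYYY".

March 31, 2014

The first month after February 21, 2014 is March 2014, whose last day is March 31, 2014.
Since March 31, 2014 is a Monday and not a holiday, the date is unchanged.
Final deadline: March 31, 2014.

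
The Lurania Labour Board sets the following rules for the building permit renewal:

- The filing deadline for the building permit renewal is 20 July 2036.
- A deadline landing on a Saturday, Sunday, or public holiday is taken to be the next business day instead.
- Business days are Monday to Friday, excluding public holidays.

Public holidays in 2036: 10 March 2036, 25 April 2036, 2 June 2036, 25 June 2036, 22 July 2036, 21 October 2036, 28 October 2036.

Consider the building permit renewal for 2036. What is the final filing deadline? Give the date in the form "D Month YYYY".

21 July 2036

The stated deadline is 20 July 2036.
Because 20 July 2036 is a Sunday, the deadline becomes 21 July 2036 (Monday).
Deadline: 21 July 2036.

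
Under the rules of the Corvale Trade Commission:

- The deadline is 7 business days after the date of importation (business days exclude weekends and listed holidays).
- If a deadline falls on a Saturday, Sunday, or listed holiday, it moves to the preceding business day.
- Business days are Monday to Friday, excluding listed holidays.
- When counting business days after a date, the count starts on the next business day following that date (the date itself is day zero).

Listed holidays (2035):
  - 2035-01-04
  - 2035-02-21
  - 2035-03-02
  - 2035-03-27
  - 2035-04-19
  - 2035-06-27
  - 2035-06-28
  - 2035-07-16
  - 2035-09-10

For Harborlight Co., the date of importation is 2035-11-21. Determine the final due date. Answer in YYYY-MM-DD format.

2035-11-30

Counting 7 business days after 2035-11-21 (skipping weekends and listed holidays) reaches 2035-11-30.
2035-11-30 (Friday) is already a business day.
Deadline: 2035-11-30.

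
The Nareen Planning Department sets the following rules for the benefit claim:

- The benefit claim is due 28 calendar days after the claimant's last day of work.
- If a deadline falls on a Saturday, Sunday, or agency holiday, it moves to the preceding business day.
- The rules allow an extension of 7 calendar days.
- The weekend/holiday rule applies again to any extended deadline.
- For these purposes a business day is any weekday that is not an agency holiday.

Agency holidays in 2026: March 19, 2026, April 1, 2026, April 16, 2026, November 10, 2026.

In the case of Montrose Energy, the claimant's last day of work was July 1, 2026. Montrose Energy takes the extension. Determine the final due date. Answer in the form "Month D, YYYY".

From July 1, 2026, 28 calendar days later is July 29, 2026.
July 29, 2026 falls on a Wednesday, which is a business day, so no adjustment is needed.
The 7-calendar-day extension moves the deadline from July 29, 2026 to August 5, 2026.
Since August 5, 2026 is a Wednesday and not a holiday, the date is unchanged.
The final due date is August 5, 2026.

August 5, 2026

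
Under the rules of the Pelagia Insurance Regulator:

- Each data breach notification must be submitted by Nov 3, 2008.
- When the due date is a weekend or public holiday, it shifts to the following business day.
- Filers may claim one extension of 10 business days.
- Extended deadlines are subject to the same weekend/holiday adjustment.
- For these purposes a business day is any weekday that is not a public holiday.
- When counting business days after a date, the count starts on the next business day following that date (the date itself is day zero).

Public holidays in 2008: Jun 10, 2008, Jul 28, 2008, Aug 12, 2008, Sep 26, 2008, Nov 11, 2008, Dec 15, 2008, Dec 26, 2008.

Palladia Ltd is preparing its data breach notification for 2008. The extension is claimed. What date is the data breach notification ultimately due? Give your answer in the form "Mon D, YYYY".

Start from the fixed due date, Nov 3, 2008.
Nov 3, 2008 (Monday) is already a business day.
The 10-business-day extension runs from Nov 3, 2008 to Nov 18, 2008.
Nov 18, 2008 is a Tuesday and not a listed holiday, so it stands.
Deadline: Nov 18, 2008.

Nov 18, 2008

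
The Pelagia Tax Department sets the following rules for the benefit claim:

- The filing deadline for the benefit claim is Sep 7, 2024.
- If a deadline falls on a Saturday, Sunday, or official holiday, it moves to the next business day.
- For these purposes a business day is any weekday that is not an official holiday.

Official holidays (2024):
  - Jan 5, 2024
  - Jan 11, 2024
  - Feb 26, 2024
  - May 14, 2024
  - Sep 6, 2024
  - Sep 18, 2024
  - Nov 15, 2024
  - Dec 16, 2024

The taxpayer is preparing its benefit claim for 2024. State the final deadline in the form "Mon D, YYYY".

Sep 9, 2024

The statutory due date is Sep 7, 2024.
Because Sep 7, 2024 is a Saturday, the deadline becomes Sep 9, 2024 (Monday).
Final deadline: Sep 9, 2024.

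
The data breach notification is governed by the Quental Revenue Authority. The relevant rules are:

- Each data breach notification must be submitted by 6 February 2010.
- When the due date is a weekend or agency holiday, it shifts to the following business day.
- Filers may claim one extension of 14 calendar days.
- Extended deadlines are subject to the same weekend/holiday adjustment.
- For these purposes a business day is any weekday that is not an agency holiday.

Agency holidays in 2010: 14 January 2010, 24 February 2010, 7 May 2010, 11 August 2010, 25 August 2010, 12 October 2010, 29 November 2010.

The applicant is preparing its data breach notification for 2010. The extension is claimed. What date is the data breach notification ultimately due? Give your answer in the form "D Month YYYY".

22 February 2010

The stated deadline is 6 February 2010.
6 February 2010 is a Saturday; the next business day is 8 February 2010 (Monday).
Applying the 14-calendar-day extension: 8 February 2010 + 14 days = 22 February 2010.
22 February 2010 is a Monday and not a listed holiday, so it stands.
The final due date is 22 February 2010.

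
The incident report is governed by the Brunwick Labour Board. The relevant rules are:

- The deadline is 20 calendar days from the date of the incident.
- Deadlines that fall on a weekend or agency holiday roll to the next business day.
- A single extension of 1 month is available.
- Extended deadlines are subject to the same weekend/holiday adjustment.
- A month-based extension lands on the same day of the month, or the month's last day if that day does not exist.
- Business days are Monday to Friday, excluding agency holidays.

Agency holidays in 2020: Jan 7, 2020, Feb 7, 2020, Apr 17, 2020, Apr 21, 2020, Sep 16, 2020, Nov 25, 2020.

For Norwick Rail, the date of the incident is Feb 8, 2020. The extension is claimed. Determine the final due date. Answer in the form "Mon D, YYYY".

Trigger date Feb 8, 2020 + 20 calendar days = Feb 28, 2020.
Since Feb 28, 2020 is a Friday and not a holiday, the date is unchanged.
The 1 month extension carries Feb 28, 2020 to Mar 28, 2020.
Mar 28, 2020 falls on a Saturday. Rolling to the next business day gives Mar 30, 2020, a Monday.
So the filing is due Mar 30, 2020.

Mar 30, 2020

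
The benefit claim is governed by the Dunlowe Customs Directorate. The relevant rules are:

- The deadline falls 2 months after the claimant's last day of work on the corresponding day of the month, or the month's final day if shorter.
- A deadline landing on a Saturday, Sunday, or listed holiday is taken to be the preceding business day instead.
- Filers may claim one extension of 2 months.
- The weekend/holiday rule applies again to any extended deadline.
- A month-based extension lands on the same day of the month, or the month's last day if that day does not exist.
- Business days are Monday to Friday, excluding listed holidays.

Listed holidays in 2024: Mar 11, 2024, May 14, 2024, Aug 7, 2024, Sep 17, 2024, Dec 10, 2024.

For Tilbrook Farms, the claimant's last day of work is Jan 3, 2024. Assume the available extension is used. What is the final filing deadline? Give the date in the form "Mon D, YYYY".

2 months after Jan 3, 2024, on the same day of the month, is Mar 3, 2024.
Mar 3, 2024 is a Sunday; the preceding business day is Mar 1, 2024 (Friday).
The 2 months extension carries Mar 1, 2024 to May 1, 2024.
Since May 1, 2024 is a Wednesday and not a holiday, the date is unchanged.
Deadline: May 1, 2024.

May 1, 2024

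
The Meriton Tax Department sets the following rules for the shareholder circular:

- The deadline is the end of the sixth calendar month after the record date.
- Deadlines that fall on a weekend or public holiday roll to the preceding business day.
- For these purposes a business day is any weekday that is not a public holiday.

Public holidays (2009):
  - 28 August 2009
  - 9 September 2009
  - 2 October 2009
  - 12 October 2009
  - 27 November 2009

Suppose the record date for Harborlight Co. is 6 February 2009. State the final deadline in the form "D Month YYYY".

6 months after 6 February 2009 falls in August 2009; the last day of that month is 31 August 2009.
Since 31 August 2009 is a Monday and not a holiday, the date is unchanged.
So the filing is due 31 August 2009.

31 August 2009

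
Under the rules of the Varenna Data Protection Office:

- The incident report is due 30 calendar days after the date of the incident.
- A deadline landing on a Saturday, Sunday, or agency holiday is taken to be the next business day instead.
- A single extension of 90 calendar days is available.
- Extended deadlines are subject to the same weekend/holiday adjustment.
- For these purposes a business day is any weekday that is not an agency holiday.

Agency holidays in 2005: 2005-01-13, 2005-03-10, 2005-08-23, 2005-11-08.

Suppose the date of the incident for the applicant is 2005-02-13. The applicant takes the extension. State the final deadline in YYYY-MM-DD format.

2005-06-13

Adding 30 calendar days to 2005-02-13 gives 2005-03-15.
2005-03-15 (Tuesday) is already a business day.
Add the 90 calendar-day extension to 2005-03-15: 2005-06-13.
Since 2005-06-13 is a Monday and not a holiday, the date is unchanged.
So the filing is due 2005-06-13.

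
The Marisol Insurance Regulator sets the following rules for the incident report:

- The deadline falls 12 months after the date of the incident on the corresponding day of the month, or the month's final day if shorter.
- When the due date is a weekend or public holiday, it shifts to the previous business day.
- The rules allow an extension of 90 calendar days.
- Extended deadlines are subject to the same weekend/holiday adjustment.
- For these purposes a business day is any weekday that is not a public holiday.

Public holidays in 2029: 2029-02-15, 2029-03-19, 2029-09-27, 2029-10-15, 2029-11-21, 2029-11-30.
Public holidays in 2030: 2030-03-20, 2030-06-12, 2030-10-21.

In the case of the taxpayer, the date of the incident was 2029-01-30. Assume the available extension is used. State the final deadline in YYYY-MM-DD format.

2030-04-30

12 months after 2029-01-30, on the same day of the month, is 2030-01-30.
2030-01-30 falls on a Wednesday, which is a business day, so no adjustment is needed.
Add the 90 calendar-day extension to 2030-01-30: 2030-04-30.
Since 2030-04-30 is a Tuesday and not a holiday, the date is unchanged.
The final due date is 2030-04-30.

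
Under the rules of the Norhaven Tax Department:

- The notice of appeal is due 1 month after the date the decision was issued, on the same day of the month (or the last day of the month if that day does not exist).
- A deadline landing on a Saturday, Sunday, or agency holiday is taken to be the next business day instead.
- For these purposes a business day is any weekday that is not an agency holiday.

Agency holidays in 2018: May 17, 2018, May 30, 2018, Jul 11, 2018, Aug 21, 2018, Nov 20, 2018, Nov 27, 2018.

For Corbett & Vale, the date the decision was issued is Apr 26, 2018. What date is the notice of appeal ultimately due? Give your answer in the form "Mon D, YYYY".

Moving 1 month forward from Apr 26, 2018 on the corresponding day gives May 26, 2018.
May 26, 2018 falls on a Saturday. Rolling to the next business day gives May 28, 2018, a Monday.
Deadline: May 28, 2018.

May 28, 2018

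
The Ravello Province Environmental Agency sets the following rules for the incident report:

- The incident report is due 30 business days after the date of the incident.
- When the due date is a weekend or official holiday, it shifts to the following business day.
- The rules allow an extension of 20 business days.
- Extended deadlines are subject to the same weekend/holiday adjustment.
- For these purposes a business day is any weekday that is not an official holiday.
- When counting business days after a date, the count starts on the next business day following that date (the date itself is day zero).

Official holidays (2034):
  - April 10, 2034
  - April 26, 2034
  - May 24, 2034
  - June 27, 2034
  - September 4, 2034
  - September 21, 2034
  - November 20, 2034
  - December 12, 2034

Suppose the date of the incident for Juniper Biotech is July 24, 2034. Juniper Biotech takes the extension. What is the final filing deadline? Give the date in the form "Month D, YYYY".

30 business days after July 24, 2034, excluding weekends and holidays, is September 5, 2034.
Since September 5, 2034 is a Tuesday and not a holiday, the date is unchanged.
Applying the 20-business-day extension: 20 business days after September 5, 2034 is October 4, 2034.
October 4, 2034 falls on a Wednesday, which is a business day, so no adjustment is needed.
Deadline: October 4, 2034.

October 4, 2034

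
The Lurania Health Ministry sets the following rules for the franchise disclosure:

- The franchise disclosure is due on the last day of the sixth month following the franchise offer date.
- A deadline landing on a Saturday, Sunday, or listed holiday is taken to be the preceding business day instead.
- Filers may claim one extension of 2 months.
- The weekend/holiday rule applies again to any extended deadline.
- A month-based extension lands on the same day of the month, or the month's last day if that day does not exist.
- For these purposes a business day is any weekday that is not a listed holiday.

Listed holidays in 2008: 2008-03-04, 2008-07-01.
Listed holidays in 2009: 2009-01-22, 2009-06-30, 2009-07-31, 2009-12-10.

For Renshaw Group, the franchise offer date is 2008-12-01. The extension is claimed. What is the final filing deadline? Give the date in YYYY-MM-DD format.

2009-08-28

6 months after 2008-12-01 falls in June 2009; the last day of that month is 2009-06-30.
2009-06-30 falls on a listed holiday. Rolling to the preceding business day gives 2009-06-29, a Monday.
Applying the 2 months extension: 2 months after 2009-06-29 is 2009-08-29.
2009-08-29 is a Saturday; the preceding business day is 2009-08-28 (Friday).
The final due date is 2009-08-28.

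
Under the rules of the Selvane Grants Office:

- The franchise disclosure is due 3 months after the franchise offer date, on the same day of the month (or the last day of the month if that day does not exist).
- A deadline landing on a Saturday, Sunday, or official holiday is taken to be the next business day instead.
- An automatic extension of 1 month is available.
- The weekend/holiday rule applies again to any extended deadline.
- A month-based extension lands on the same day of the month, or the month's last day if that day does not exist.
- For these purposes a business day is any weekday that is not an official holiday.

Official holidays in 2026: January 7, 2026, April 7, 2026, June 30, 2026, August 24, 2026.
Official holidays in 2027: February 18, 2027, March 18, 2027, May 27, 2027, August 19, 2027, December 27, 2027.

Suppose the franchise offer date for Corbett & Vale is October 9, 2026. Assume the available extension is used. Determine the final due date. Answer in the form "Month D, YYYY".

Moving 3 months forward from October 9, 2026 on the corresponding day gives January 9, 2027.
January 9, 2027 is a Saturday, so it moves to the next business day, January 11, 2027 (Monday).
Applying the 1 month extension: 1 month after January 11, 2027 is February 11, 2027.
February 11, 2027 (Thursday) is already a business day.
So the filing is due February 11, 2027.

February 11, 2027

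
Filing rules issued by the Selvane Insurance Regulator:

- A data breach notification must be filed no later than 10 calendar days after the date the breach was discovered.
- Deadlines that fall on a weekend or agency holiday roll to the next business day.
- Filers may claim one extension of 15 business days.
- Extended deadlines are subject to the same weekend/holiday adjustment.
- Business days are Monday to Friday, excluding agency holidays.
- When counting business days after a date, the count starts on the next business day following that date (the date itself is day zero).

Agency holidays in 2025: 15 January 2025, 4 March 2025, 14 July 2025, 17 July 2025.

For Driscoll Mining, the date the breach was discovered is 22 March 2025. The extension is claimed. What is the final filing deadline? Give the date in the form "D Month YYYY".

22 April 2025

Trigger date 22 March 2025 + 10 calendar days = 1 April 2025.
1 April 2025 (Tuesday) is already a business day.
The 15-business-day extension runs from 1 April 2025 to 22 April 2025.
Since 22 April 2025 is a Tuesday and not a holiday, the date is unchanged.
The final due date is 22 April 2025.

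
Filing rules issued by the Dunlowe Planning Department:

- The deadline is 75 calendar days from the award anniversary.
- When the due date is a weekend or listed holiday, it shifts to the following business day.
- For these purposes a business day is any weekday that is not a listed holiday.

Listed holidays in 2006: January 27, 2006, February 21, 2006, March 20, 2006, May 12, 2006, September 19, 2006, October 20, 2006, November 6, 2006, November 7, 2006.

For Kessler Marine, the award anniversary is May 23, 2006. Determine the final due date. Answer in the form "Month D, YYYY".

Adding 75 calendar days to May 23, 2006 gives August 6, 2006.
August 6, 2006 is a Sunday, so it moves to the next business day, August 7, 2006 (Monday).
So the filing is due August 7, 2006.

August 7, 2006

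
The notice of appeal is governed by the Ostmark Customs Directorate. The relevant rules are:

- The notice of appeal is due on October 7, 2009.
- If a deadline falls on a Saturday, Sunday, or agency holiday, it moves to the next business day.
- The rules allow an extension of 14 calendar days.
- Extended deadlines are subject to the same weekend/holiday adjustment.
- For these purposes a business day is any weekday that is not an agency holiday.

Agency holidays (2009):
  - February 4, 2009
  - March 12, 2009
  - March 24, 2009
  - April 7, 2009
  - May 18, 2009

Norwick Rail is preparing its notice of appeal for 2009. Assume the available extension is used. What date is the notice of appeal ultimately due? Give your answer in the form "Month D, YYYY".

The stated deadline is October 7, 2009.
Since October 7, 2009 is a Wednesday and not a holiday, the date is unchanged.
Applying the 14-calendar-day extension: October 7, 2009 + 14 days = October 21, 2009.
Since October 21, 2009 is a Wednesday and not a holiday, the date is unchanged.
Final deadline: October 21, 2009.

October 21, 2009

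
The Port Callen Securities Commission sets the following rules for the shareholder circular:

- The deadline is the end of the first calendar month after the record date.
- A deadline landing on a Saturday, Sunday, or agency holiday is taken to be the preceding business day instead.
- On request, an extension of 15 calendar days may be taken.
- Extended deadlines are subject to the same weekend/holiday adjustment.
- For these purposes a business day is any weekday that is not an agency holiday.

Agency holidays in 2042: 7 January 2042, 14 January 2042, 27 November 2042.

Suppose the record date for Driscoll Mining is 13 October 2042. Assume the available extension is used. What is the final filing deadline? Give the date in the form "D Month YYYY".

12 December 2042

1 month after 13 October 2042 is November 2042; that month ends on 30 November 2042.
30 November 2042 is a Sunday, so it moves to the preceding business day, 28 November 2042 (Friday).
Add the 15 calendar-day extension to 28 November 2042: 13 December 2042.
13 December 2042 is a Saturday; the preceding business day is 12 December 2042 (Friday).
So the filing is due 12 December 2042.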